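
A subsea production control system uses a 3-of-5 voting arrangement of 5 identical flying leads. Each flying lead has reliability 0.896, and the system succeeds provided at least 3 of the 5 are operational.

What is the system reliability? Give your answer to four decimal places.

R = Σ_{i=3}^{5} C(5,i) p^i (1−p)^{5−i} with p = 0.896
C(5,3)·0.896^3·0.104^2 = 0.077802
C(5,4)·0.896^4·0.104^1 = 0.335147
C(5,5)·0.896^5·0.104^0 = 0.577484
Sum = 0.9904

0.9904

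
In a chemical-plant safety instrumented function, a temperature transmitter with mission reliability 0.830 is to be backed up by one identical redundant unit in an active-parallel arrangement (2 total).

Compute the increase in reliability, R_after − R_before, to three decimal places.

R_before = 0.830
R_after = 1 − (1 − 0.830)^2 = 0.971
ΔR = 0.971 − 0.830 = 0.141

0.141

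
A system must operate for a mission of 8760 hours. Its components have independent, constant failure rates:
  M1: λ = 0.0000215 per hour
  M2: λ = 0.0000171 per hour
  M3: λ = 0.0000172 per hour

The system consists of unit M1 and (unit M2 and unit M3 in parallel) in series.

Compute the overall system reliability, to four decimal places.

R(M1) = exp(−0.0000215 × 8760) = 0.828333
R(M2) = exp(−0.0000171 × 8760) = 0.860884
R(M3) = exp(−0.0000172 × 8760) = 0.860130
Parallel (M2 and M3): 1 − (1 − 0.860884)(1 − 0.860130) = 0.980542
Series (M1 and [0.980542]): 0.828333 × 0.980542 = 0.8122

0.8122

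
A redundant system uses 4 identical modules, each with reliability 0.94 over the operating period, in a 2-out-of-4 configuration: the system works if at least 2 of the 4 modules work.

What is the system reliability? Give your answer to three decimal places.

0.999

R = Σ_{i=2}^{4} C(4,i) p^i (1−p)^{4−i} with p = 0.94
C(4,2)·0.94^2·0.06^2 = 0.01909
C(4,3)·0.94^3·0.06^1 = 0.19934
C(4,4)·0.94^4·0.06^0 = 0.78075
Sum = 0.999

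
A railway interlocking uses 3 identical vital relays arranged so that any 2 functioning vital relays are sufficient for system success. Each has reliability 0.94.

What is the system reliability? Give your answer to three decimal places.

0.990

R = Σ_{i=2}^{3} C(3,i) p^i (1−p)^{3−i} with p = 0.94
C(3,2)·0.94^2·0.06^1 = 0.15905
C(3,3)·0.94^3·0.06^0 = 0.83058
Sum = 0.990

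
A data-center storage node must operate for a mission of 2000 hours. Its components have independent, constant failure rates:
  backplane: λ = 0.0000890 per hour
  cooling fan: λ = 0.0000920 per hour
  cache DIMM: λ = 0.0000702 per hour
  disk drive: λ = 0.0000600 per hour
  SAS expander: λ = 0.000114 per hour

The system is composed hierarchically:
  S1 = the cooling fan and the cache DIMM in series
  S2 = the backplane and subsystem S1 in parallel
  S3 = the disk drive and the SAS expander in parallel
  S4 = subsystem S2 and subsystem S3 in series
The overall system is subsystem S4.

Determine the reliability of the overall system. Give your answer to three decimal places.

R(backplane) = exp(−0.0000890 × 2000) = 0.83694
R(cooling fan) = exp(−0.0000920 × 2000) = 0.83194
R(cache DIMM) = exp(−0.0000702 × 2000) = 0.86901
R(disk drive) = exp(−0.0000600 × 2000) = 0.88692
R(SAS expander) = exp(−0.000114 × 2000) = 0.79612
Series (cooling fan and cache DIMM): 0.83194 × 0.86901 = 0.72296
Parallel (backplane and [0.72296]): 1 − (1 − 0.83694)(1 − 0.72296) = 0.95483
Parallel (disk drive and SAS expander): 1 − (1 − 0.88692)(1 − 0.79612) = 0.97695
Series ([0.95483] and [0.97695]): 0.95483 × 0.97695 = 0.933

0.933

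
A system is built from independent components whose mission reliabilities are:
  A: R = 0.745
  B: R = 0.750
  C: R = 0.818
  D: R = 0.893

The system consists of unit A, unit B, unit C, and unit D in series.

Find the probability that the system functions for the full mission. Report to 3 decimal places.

0.408

Series (A, B, C, and D): 0.74500 × 0.75000 × 0.81800 × 0.89300 = 0.408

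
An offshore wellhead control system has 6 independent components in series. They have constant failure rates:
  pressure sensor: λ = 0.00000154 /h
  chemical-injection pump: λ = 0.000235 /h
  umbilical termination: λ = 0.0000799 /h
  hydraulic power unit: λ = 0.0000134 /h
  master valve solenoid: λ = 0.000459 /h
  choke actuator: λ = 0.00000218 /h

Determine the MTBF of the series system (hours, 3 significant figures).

1260

Series of exponential components: λ_sys = Σ λ_i
λ_sys = 0.00000154 + 0.000235 + 0.0000799 + 0.0000134 + 0.000459 + 0.00000218 = 7.9102e-04 /h
MTBF = 1 / λ_sys = 1260 h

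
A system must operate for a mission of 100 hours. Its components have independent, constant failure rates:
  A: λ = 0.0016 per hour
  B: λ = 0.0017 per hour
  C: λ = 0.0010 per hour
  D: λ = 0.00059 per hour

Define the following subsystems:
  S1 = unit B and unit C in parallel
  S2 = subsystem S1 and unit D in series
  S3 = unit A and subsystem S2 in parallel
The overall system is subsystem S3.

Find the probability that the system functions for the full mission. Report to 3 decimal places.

0.989

R(A) = exp(−0.0016 × 100) = 0.85214
R(B) = exp(−0.0017 × 100) = 0.84366
R(C) = exp(−0.0010 × 100) = 0.90484
R(D) = exp(−0.00059 × 100) = 0.94271
Parallel (B and C): 1 − (1 − 0.84366)(1 − 0.90484) = 0.98512
Series ([0.98512] and D): 0.98512 × 0.94271 = 0.92868
Parallel (A and [0.92868]): 1 − (1 − 0.85214)(1 − 0.92868) = 0.989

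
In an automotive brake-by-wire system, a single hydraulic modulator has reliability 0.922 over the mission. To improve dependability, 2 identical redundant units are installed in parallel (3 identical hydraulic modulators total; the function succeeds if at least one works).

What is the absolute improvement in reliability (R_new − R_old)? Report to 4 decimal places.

0.0775

R_before = 0.922
R_after = 1 − (1 − 0.922)^3 = 0.9995
ΔR = 0.9995 − 0.922 = 0.0775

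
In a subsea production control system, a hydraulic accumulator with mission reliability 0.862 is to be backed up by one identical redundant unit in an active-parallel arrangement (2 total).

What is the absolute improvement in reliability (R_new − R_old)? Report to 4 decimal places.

0.1190

R_before = 0.862
R_after = 1 − (1 − 0.862)^2 = 0.9810
ΔR = 0.9810 − 0.862 = 0.1190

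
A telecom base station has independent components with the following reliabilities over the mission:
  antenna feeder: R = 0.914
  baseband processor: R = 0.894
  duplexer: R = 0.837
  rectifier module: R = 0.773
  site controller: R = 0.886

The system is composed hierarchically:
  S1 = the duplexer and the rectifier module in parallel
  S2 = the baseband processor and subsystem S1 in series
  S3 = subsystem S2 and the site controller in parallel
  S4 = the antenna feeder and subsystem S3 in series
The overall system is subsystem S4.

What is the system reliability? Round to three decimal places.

0.900

Parallel (duplexer and rectifier module): 1 − (1 − 0.83700)(1 − 0.77300) = 0.96300
Series (baseband processor and [0.96300]): 0.89400 × 0.96300 = 0.86092
Parallel ([0.86092] and site controller): 1 − (1 − 0.86092)(1 − 0.88600) = 0.98414
Series (antenna feeder and [0.98414]): 0.91400 × 0.98414 = 0.900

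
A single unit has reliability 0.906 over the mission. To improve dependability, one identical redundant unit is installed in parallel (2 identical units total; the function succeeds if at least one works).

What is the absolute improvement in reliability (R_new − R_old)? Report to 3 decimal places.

R_before = 0.906
R_after = 1 − (1 − 0.906)^2 = 0.991
ΔR = 0.991 − 0.906 = 0.085

0.085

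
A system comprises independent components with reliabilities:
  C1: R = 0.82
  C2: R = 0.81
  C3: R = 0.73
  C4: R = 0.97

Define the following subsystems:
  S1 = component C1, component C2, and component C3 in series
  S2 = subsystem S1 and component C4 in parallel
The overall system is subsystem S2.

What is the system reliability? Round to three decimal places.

0.985

Series (C1, C2, and C3): 0.82000 × 0.81000 × 0.73000 = 0.48487
Parallel ([0.48487] and C4): 1 − (1 − 0.48487)(1 − 0.97000) = 0.985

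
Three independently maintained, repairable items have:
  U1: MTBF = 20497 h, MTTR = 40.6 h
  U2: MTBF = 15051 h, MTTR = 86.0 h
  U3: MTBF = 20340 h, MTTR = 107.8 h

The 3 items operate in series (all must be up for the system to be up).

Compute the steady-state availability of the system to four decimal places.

A(U1) = MTBF/(MTBF+MTTR) = 20497/(20497+40.6) = 0.998023
A(U2) = MTBF/(MTBF+MTTR) = 15051/(15051+86.0) = 0.994319
A(U3) = MTBF/(MTBF+MTTR) = 20340/(20340+107.8) = 0.994728
Series availability: 0.998023 × 0.994319 × 0.994728 = 0.9871

0.9871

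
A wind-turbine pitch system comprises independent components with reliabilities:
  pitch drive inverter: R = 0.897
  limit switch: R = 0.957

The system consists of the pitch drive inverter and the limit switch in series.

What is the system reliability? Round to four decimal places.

0.8584

Series (pitch drive inverter and limit switch): 0.897000 × 0.957000 = 0.8584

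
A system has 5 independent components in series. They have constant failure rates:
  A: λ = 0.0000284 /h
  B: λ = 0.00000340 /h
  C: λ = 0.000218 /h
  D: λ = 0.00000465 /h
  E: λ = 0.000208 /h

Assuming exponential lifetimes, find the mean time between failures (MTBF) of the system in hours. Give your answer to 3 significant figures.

2160

Series of exponential components: λ_sys = Σ λ_i
λ_sys = 0.0000284 + 0.00000340 + 0.000218 + 0.00000465 + 0.000208 = 4.6245e-04 /h
MTBF = 1 / λ_sys = 2160 h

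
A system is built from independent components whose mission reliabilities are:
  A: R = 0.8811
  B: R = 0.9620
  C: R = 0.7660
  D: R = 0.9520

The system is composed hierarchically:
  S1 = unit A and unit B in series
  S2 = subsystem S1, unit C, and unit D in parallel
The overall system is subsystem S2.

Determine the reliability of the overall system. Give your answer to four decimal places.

0.9983

Series (A and B): 0.881100 × 0.962000 = 0.847618
Parallel ([0.847618], C, and D): 1 − (1 − 0.847618)(1 − 0.766000)(1 − 0.952000) = 0.9983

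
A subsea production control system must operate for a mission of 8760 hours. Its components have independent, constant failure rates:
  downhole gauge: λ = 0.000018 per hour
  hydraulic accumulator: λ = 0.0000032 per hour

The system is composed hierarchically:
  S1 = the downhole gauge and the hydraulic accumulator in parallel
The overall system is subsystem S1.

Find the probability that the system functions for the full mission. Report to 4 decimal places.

0.9960

R(downhole gauge) = exp(−0.000018 × 8760) = 0.854123
R(hydraulic accumulator) = exp(−0.0000032 × 8760) = 0.972357
Parallel (downhole gauge and hydraulic accumulator): 1 − (1 − 0.854123)(1 − 0.972357) = 0.9960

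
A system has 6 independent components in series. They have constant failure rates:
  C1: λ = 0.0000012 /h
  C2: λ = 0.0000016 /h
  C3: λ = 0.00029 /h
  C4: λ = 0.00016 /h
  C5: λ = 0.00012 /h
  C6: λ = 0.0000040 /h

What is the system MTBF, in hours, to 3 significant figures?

Series of exponential components: λ_sys = Σ λ_i
λ_sys = 0.0000012 + 0.0000016 + 0.00029 + 0.00016 + 0.00012 + 0.0000040 = 5.7680e-04 /h
MTBF = 1 / λ_sys = 1730 h

1730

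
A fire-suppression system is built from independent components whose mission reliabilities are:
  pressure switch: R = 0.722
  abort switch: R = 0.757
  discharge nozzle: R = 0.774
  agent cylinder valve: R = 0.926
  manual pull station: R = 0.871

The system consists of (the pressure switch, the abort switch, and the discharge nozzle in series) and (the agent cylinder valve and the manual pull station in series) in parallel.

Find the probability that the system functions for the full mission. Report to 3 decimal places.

Series (pressure switch, abort switch, and discharge nozzle): 0.72200 × 0.75700 × 0.77400 = 0.42303
Series (agent cylinder valve and manual pull station): 0.92600 × 0.87100 = 0.80655
Parallel ([0.42303] and [0.80655]): 1 − (1 − 0.42303)(1 − 0.80655) = 0.888

0.888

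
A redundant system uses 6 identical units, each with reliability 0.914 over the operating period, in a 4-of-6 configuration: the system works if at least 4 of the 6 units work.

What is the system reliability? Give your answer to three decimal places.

0.990

R = Σ_{i=4}^{6} C(6,i) p^i (1−p)^{6−i} with p = 0.914
C(6,4)·0.914^4·0.086^2 = 0.07742
C(6,5)·0.914^5·0.086^1 = 0.32914
C(6,6)·0.914^6·0.086^0 = 0.58301
Sum = 0.990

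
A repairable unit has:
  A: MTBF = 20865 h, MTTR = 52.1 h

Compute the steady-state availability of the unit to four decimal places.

0.9975

A(A) = MTBF/(MTBF+MTTR) = 20865/(20865+52.1) = 0.9975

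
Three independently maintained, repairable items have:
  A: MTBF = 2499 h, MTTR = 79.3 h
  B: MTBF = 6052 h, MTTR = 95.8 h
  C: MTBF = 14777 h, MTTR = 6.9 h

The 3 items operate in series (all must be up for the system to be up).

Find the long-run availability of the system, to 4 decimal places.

A(A) = MTBF/(MTBF+MTTR) = 2499/(2499+79.3) = 0.969243
A(B) = MTBF/(MTBF+MTTR) = 6052/(6052+95.8) = 0.984417
A(C) = MTBF/(MTBF+MTTR) = 14777/(14777+6.9) = 0.999533
Series availability: 0.969243 × 0.984417 × 0.999533 = 0.9537

0.9537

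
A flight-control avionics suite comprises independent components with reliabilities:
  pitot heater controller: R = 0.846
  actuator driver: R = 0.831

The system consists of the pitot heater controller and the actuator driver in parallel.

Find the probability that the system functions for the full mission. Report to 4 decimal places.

0.9740

Parallel (pitot heater controller and actuator driver): 1 − (1 − 0.846000)(1 − 0.831000) = 0.9740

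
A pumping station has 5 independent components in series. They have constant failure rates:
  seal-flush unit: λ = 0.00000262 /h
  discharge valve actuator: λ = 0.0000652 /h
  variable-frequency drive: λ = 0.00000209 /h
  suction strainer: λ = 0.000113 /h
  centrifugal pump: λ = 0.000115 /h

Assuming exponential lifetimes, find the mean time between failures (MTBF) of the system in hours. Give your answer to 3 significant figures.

Series of exponential components: λ_sys = Σ λ_i
λ_sys = 0.00000262 + 0.0000652 + 0.00000209 + 0.000113 + 0.000115 = 2.9791e-04 /h
MTBF = 1 / λ_sys = 3360 h

3360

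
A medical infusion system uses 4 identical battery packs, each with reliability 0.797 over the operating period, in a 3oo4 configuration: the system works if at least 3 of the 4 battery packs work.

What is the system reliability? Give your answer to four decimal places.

0.8146

R = Σ_{i=3}^{4} C(4,i) p^i (1−p)^{4−i} with p = 0.797
C(4,3)·0.797^3·0.203^1 = 0.411084
C(4,4)·0.797^4·0.203^0 = 0.403490
Sum = 0.8146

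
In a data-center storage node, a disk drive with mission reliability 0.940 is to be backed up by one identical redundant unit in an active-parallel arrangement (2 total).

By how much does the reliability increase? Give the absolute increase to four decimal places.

0.0564

R_before = 0.940
R_after = 1 − (1 − 0.940)^2 = 0.9964
ΔR = 0.9964 − 0.940 = 0.0564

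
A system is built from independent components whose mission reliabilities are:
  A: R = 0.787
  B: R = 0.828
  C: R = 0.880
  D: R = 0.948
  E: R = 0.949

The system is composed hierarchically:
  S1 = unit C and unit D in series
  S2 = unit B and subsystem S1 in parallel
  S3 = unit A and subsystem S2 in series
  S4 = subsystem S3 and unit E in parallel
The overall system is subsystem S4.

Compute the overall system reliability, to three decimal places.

0.988

Series (C and D): 0.88000 × 0.94800 = 0.83424
Parallel (B and [0.83424]): 1 − (1 − 0.82800)(1 − 0.83424) = 0.97149
Series (A and [0.97149]): 0.78700 × 0.97149 = 0.76456
Parallel ([0.76456] and E): 1 − (1 − 0.76456)(1 − 0.94900) = 0.988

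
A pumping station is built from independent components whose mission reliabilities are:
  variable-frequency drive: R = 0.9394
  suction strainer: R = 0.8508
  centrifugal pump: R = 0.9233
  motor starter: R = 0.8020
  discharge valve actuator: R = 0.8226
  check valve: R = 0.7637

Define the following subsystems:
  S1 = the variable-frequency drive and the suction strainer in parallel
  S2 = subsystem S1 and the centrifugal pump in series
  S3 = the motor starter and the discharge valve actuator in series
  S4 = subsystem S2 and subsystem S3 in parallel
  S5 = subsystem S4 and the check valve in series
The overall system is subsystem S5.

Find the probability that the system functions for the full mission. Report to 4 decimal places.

0.7416

Parallel (variable-frequency drive and suction strainer): 1 − (1 − 0.939400)(1 − 0.850800) = 0.990958
Series ([0.990958] and centrifugal pump): 0.990958 × 0.923300 = 0.914952
Series (motor starter and discharge valve actuator): 0.802000 × 0.822600 = 0.659725
Parallel ([0.914952] and [0.659725]): 1 − (1 − 0.914952)(1 − 0.659725) = 0.971060
Series ([0.971060] and check valve): 0.971060 × 0.763700 = 0.7416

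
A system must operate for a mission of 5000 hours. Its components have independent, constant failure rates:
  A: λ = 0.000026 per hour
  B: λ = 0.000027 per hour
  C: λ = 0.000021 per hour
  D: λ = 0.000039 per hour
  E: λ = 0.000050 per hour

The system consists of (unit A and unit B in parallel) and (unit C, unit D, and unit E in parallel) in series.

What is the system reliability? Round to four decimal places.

0.9808

R(A) = exp(−0.000026 × 5000) = 0.878095
R(B) = exp(−0.000027 × 5000) = 0.873716
R(C) = exp(−0.000021 × 5000) = 0.900325
R(D) = exp(−0.000039 × 5000) = 0.822835
R(E) = exp(−0.000050 × 5000) = 0.778801
Parallel (A and B): 1 − (1 − 0.878095)(1 − 0.873716) = 0.984605
Parallel (C, D, and E): 1 − (1 − 0.900325)(1 − 0.822835)(1 − 0.778801) = 0.996094
Series ([0.984605] and [0.996094]): 0.984605 × 0.996094 = 0.9808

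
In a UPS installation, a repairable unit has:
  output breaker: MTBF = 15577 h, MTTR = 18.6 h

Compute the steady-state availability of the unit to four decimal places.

A(output breaker) = MTBF/(MTBF+MTTR) = 15577/(15577+18.6) = 0.9988

0.9988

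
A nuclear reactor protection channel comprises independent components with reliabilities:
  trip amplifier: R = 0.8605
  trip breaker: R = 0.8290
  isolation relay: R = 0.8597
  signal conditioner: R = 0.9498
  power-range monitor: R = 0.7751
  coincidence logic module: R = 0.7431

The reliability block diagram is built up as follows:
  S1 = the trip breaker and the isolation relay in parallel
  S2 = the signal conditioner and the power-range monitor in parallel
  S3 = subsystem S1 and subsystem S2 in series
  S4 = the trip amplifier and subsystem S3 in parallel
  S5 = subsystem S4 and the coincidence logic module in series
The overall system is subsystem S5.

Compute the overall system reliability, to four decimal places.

0.7395

Parallel (trip breaker and isolation relay): 1 − (1 − 0.829000)(1 − 0.859700) = 0.976009
Parallel (signal conditioner and power-range monitor): 1 − (1 − 0.949800)(1 − 0.775100) = 0.988710
Series ([0.976009] and [0.988710]): 0.976009 × 0.988710 = 0.964990
Parallel (trip amplifier and [0.964990]): 1 − (1 − 0.860500)(1 − 0.964990) = 0.995116
Series ([0.995116] and coincidence logic module): 0.995116 × 0.743100 = 0.7395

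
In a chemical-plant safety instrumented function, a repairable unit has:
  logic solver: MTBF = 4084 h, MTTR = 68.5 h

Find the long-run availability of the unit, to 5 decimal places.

0.98350

A(logic solver) = MTBF/(MTBF+MTTR) = 4084/(4084+68.5) = 0.98350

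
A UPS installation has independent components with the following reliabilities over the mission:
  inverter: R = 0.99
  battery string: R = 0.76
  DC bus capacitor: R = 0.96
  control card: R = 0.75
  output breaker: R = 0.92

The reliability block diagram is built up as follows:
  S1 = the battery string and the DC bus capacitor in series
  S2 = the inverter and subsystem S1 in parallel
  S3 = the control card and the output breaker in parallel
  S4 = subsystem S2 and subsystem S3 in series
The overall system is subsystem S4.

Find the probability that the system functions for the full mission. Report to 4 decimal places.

Series (battery string and DC bus capacitor): 0.760000 × 0.960000 = 0.729600
Parallel (inverter and [0.729600]): 1 − (1 − 0.990000)(1 − 0.729600) = 0.997296
Parallel (control card and output breaker): 1 − (1 − 0.750000)(1 − 0.920000) = 0.980000
Series ([0.997296] and [0.980000]): 0.997296 × 0.980000 = 0.9774

0.9774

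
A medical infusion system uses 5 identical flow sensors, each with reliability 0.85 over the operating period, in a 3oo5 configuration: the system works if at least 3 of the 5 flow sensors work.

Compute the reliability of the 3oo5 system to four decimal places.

R = Σ_{i=3}^{5} C(5,i) p^i (1−p)^{5−i} with p = 0.85
C(5,3)·0.85^3·0.15^2 = 0.138178
C(5,4)·0.85^4·0.15^1 = 0.391505
C(5,5)·0.85^5·0.15^0 = 0.443705
Sum = 0.9734

0.9734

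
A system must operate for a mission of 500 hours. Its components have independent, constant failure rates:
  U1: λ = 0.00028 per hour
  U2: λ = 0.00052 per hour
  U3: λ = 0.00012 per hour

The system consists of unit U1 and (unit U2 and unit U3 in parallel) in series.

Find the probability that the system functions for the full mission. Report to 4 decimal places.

0.8578

R(U1) = exp(−0.00028 × 500) = 0.869358
R(U2) = exp(−0.00052 × 500) = 0.771052
R(U3) = exp(−0.00012 × 500) = 0.941765
Parallel (U2 and U3): 1 − (1 − 0.771052)(1 − 0.941765) = 0.986667
Series (U1 and [0.986667]): 0.869358 × 0.986667 = 0.8578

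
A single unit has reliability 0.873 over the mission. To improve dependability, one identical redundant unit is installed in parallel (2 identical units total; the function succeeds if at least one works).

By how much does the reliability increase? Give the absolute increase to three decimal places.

R_before = 0.873
R_after = 1 − (1 − 0.873)^2 = 0.984
ΔR = 0.984 − 0.873 = 0.111

0.111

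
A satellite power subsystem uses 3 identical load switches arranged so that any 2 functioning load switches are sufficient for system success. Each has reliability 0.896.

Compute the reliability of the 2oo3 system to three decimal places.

R = Σ_{i=2}^{3} C(3,i) p^i (1−p)^{3−i} with p = 0.896
C(3,2)·0.896^2·0.104^1 = 0.25048
C(3,3)·0.896^3·0.104^0 = 0.71932
Sum = 0.970

0.970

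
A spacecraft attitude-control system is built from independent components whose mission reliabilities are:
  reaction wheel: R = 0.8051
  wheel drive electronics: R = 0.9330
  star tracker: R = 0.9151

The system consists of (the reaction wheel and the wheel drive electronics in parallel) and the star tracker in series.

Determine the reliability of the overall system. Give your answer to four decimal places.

Parallel (reaction wheel and wheel drive electronics): 1 − (1 − 0.805100)(1 − 0.933000) = 0.986942
Series ([0.986942] and star tracker): 0.986942 × 0.915100 = 0.9032

0.9032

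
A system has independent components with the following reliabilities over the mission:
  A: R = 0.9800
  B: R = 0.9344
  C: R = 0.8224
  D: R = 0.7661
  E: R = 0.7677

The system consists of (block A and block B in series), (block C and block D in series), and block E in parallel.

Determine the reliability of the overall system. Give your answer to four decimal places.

Series (A and B): 0.980000 × 0.934400 = 0.915712
Series (C and D): 0.822400 × 0.766100 = 0.630041
Parallel ([0.915712], [0.630041], and E): 1 − (1 − 0.915712)(1 − 0.630041)(1 − 0.767700) = 0.9928

0.9928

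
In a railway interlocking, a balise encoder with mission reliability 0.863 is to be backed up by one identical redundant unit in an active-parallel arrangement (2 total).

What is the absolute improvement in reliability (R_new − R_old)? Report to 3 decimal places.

0.118

R_before = 0.863
R_after = 1 − (1 − 0.863)^2 = 0.981
ΔR = 0.981 − 0.863 = 0.118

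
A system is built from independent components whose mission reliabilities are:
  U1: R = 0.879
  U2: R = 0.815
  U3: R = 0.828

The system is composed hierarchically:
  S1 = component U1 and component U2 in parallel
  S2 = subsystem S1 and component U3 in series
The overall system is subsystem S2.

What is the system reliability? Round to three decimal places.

Parallel (U1 and U2): 1 − (1 − 0.87900)(1 − 0.81500) = 0.97762
Series ([0.97762] and U3): 0.97762 × 0.82800 = 0.809

0.809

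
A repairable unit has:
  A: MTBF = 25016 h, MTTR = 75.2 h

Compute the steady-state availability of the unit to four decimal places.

0.9970

A(A) = MTBF/(MTBF+MTTR) = 25016/(25016+75.2) = 0.9970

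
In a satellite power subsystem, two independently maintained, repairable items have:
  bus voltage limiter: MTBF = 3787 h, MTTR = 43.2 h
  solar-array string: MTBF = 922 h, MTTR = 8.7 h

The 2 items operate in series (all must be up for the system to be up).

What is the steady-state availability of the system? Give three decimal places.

0.979

A(bus voltage limiter) = MTBF/(MTBF+MTTR) = 3787/(3787+43.2) = 0.988721
A(solar-array string) = MTBF/(MTBF+MTTR) = 922/(922+8.7) = 0.990652
Series availability: 0.988721 × 0.990652 = 0.979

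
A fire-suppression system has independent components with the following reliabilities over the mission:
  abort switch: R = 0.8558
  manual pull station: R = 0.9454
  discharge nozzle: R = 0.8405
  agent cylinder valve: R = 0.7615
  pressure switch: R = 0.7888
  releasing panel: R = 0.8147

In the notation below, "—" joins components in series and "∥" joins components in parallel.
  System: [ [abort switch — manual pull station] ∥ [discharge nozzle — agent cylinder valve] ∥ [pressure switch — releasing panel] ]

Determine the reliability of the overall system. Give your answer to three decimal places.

0.975

Series (abort switch and manual pull station): 0.85580 × 0.94540 = 0.80907
Series (discharge nozzle and agent cylinder valve): 0.84050 × 0.76150 = 0.64004
Series (pressure switch and releasing panel): 0.78880 × 0.81470 = 0.64264
Parallel ([0.80907], [0.64004], and [0.64264]): 1 − (1 − 0.80907)(1 − 0.64004)(1 − 0.64264) = 0.975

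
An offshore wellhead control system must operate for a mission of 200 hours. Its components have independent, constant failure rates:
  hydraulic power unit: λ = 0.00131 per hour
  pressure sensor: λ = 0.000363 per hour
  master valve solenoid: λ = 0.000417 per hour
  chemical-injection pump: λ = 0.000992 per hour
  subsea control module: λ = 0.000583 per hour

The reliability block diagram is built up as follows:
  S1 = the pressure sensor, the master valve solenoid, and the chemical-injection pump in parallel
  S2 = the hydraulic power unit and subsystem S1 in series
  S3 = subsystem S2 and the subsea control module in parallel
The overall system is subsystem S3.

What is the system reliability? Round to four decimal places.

R(hydraulic power unit) = exp(−0.00131 × 200) = 0.769511
R(pressure sensor) = exp(−0.000363 × 200) = 0.929973
R(master valve solenoid) = exp(−0.000417 × 200) = 0.919983
R(chemical-injection pump) = exp(−0.000992 × 200) = 0.820042
R(subsea control module) = exp(−0.000583 × 200) = 0.889941
Parallel (pressure sensor, master valve solenoid, and chemical-injection pump): 1 − (1 − 0.929973)(1 − 0.919983)(1 − 0.820042) = 0.998992
Series (hydraulic power unit and [0.998992]): 0.769511 × 0.998992 = 0.768735
Parallel ([0.768735] and subsea control module): 1 − (1 − 0.768735)(1 − 0.889941) = 0.9745

0.9745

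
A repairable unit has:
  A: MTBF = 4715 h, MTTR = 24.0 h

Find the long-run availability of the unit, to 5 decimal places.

A(A) = MTBF/(MTBF+MTTR) = 4715/(4715+24.0) = 0.99494

0.99494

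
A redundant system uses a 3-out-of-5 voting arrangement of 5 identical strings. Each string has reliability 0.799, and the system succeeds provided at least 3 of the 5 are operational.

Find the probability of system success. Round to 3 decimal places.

0.941

R = Σ_{i=3}^{5} C(5,i) p^i (1−p)^{5−i} with p = 0.799
C(5,3)·0.799^3·0.201^2 = 0.20608
C(5,4)·0.799^4·0.201^1 = 0.40959
C(5,5)·0.799^5·0.201^0 = 0.32564
Sum = 0.941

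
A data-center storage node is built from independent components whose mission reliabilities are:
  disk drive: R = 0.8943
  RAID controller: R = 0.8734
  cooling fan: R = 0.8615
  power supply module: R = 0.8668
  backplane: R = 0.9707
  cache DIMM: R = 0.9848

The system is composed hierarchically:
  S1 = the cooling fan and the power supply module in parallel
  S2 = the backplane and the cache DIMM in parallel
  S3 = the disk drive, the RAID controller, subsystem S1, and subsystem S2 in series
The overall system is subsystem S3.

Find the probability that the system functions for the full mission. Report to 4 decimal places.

0.7663

Parallel (cooling fan and power supply module): 1 − (1 − 0.861500)(1 − 0.866800) = 0.981552
Parallel (backplane and cache DIMM): 1 − (1 − 0.970700)(1 − 0.984800) = 0.999555
Series (disk drive, RAID controller, [0.981552], and [0.999555]): 0.894300 × 0.873400 × 0.981552 × 0.999555 = 0.7663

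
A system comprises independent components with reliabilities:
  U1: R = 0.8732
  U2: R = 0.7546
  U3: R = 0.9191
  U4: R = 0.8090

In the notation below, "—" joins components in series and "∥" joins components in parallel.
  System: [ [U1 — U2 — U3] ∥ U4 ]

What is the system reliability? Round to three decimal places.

Series (U1, U2, and U3): 0.87320 × 0.75460 × 0.91910 = 0.60561
Parallel ([0.60561] and U4): 1 − (1 − 0.60561)(1 − 0.80900) = 0.925

0.925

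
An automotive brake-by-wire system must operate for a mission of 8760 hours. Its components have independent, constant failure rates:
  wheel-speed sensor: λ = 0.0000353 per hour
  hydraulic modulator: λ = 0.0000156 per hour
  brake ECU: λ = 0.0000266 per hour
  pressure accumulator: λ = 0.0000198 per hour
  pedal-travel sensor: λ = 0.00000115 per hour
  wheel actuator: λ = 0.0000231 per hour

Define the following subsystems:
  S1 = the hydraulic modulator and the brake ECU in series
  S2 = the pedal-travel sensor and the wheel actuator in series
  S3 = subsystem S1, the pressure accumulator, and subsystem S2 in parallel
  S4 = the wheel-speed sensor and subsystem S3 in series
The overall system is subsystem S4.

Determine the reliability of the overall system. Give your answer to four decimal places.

R(wheel-speed sensor) = exp(−0.0000353 × 8760) = 0.734013
R(hydraulic modulator) = exp(−0.0000156 × 8760) = 0.872270
R(brake ECU) = exp(−0.0000266 × 8760) = 0.792141
R(pressure accumulator) = exp(−0.0000198 × 8760) = 0.840761
R(pedal-travel sensor) = exp(−0.00000115 × 8760) = 0.989977
R(wheel actuator) = exp(−0.0000231 × 8760) = 0.816804
Series (hydraulic modulator and brake ECU): 0.872270 × 0.792141 = 0.690961
Series (pedal-travel sensor and wheel actuator): 0.989977 × 0.816804 = 0.808617
Parallel ([0.690961], pressure accumulator, and [0.808617]): 1 − (1 − 0.690961)(1 − 0.840761)(1 − 0.808617) = 0.990582
Series (wheel-speed sensor and [0.990582]): 0.734013 × 0.990582 = 0.7271

0.7271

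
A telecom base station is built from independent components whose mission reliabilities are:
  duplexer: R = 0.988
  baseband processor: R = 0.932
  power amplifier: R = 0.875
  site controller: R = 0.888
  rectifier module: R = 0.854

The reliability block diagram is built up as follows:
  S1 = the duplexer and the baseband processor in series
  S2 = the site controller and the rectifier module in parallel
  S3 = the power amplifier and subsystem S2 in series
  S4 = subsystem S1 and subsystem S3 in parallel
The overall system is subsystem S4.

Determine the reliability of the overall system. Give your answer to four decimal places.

0.9890

Series (duplexer and baseband processor): 0.988000 × 0.932000 = 0.920816
Parallel (site controller and rectifier module): 1 − (1 − 0.888000)(1 − 0.854000) = 0.983648
Series (power amplifier and [0.983648]): 0.875000 × 0.983648 = 0.860692
Parallel ([0.920816] and [0.860692]): 1 − (1 − 0.920816)(1 − 0.860692) = 0.9890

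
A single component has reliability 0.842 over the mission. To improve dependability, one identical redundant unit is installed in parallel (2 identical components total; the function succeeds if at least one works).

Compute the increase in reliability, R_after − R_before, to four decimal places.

0.1330

R_before = 0.842
R_after = 1 − (1 − 0.842)^2 = 0.9750
ΔR = 0.9750 − 0.842 = 0.1330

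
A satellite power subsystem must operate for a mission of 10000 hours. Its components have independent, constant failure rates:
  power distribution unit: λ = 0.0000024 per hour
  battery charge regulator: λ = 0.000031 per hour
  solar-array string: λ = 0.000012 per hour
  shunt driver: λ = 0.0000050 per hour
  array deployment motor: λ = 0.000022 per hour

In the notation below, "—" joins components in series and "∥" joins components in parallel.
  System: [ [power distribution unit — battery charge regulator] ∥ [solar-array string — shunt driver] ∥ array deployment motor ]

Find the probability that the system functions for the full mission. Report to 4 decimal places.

0.9912

R(power distribution unit) = exp(−0.0000024 × 10000) = 0.976286
R(battery charge regulator) = exp(−0.000031 × 10000) = 0.733447
R(solar-array string) = exp(−0.000012 × 10000) = 0.886920
R(shunt driver) = exp(−0.0000050 × 10000) = 0.951229
R(array deployment motor) = exp(−0.000022 × 10000) = 0.802519
Series (power distribution unit and battery charge regulator): 0.976286 × 0.733447 = 0.716054
Series (solar-array string and shunt driver): 0.886920 × 0.951229 = 0.843664
Parallel ([0.716054], [0.843664], and array deployment motor): 1 − (1 − 0.716054)(1 − 0.843664)(1 − 0.802519) = 0.9912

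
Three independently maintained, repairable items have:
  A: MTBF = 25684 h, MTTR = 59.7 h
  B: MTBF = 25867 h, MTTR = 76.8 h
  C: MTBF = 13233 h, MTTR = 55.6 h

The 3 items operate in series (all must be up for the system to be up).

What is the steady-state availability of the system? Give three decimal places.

A(A) = MTBF/(MTBF+MTTR) = 25684/(25684+59.7) = 0.997681
A(B) = MTBF/(MTBF+MTTR) = 25867/(25867+76.8) = 0.997040
A(C) = MTBF/(MTBF+MTTR) = 13233/(13233+55.6) = 0.995816
Series availability: 0.997681 × 0.997040 × 0.995816 = 0.991

0.991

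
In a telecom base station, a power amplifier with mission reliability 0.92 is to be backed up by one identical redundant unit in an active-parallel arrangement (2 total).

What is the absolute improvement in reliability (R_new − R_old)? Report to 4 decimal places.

0.0736

R_before = 0.92
R_after = 1 − (1 − 0.92)^2 = 0.9936
ΔR = 0.9936 − 0.92 = 0.0736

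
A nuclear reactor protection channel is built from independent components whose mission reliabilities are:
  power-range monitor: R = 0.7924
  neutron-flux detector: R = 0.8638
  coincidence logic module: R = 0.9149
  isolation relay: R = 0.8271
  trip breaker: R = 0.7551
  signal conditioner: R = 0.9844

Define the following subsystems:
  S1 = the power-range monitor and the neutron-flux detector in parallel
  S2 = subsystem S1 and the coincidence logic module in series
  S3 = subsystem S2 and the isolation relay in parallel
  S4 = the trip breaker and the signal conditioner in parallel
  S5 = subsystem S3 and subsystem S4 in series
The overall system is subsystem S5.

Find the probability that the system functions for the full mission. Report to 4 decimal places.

Parallel (power-range monitor and neutron-flux detector): 1 − (1 − 0.792400)(1 − 0.863800) = 0.971725
Series ([0.971725] and coincidence logic module): 0.971725 × 0.914900 = 0.889031
Parallel ([0.889031] and isolation relay): 1 − (1 − 0.889031)(1 − 0.827100) = 0.980813
Parallel (trip breaker and signal conditioner): 1 − (1 − 0.755100)(1 − 0.984400) = 0.996180
Series ([0.980813] and [0.996180]): 0.980813 × 0.996180 = 0.9771

0.9771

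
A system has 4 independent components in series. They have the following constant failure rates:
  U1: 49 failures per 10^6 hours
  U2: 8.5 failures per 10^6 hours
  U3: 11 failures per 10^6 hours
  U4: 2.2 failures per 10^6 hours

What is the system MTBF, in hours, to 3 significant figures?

Series of exponential components: λ_sys = Σ λ_i
λ_sys = 0.000049 + 0.0000085 + 0.000011 + 0.0000022 = 7.0700e-05 /h
MTBF = 1 / λ_sys = 14100 h

14100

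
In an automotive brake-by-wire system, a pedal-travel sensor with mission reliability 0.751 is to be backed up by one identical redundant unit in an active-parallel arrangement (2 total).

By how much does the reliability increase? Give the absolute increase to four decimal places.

0.1870

R_before = 0.751
R_after = 1 − (1 − 0.751)^2 = 0.9380
ΔR = 0.9380 − 0.751 = 0.1870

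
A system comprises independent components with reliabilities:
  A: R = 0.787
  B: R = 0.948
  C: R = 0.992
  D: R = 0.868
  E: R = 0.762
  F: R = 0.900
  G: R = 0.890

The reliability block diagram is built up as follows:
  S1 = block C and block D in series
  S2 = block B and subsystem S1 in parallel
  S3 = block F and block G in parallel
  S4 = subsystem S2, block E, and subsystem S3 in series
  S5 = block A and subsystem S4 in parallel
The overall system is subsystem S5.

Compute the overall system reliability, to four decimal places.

Series (C and D): 0.992000 × 0.868000 = 0.861056
Parallel (B and [0.861056]): 1 − (1 − 0.948000)(1 − 0.861056) = 0.992775
Parallel (F and G): 1 − (1 − 0.900000)(1 − 0.890000) = 0.989000
Series ([0.992775], E, and [0.989000]): 0.992775 × 0.762000 × 0.989000 = 0.748173
Parallel (A and [0.748173]): 1 − (1 − 0.787000)(1 − 0.748173) = 0.9464

0.9464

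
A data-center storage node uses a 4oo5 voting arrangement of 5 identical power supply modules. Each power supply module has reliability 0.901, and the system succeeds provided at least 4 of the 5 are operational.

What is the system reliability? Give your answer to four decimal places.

0.9200

R = Σ_{i=4}^{5} C(5,i) p^i (1−p)^{5−i} with p = 0.901
C(5,4)·0.901^4·0.099^1 = 0.326215
C(5,5)·0.901^5·0.099^0 = 0.593778
Sum = 0.9200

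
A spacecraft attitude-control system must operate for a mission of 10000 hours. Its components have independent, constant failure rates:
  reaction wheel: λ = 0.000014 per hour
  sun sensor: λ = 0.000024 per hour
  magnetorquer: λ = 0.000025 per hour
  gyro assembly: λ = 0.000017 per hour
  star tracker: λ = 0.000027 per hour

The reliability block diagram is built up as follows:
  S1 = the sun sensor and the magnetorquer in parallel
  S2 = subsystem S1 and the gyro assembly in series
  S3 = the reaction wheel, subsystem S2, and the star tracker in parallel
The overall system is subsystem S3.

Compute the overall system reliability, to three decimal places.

0.994

R(reaction wheel) = exp(−0.000014 × 10000) = 0.86936
R(sun sensor) = exp(−0.000024 × 10000) = 0.78663
R(magnetorquer) = exp(−0.000025 × 10000) = 0.77880
R(gyro assembly) = exp(−0.000017 × 10000) = 0.84366
R(star tracker) = exp(−0.000027 × 10000) = 0.76338
Parallel (sun sensor and magnetorquer): 1 − (1 − 0.78663)(1 − 0.77880) = 0.95280
Series ([0.95280] and gyro assembly): 0.95280 × 0.84366 = 0.80384
Parallel (reaction wheel, [0.80384], and star tracker): 1 − (1 − 0.86936)(1 − 0.80384)(1 − 0.76338) = 0.994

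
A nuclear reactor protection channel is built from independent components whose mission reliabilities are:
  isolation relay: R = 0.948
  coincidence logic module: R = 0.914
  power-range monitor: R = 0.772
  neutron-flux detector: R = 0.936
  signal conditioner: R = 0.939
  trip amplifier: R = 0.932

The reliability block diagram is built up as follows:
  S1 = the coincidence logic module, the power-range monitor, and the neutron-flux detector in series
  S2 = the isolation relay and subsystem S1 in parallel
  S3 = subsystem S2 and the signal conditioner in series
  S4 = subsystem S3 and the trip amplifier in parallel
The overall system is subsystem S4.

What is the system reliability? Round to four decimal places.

0.9947

Series (coincidence logic module, power-range monitor, and neutron-flux detector): 0.914000 × 0.772000 × 0.936000 = 0.660449
Parallel (isolation relay and [0.660449]): 1 − (1 − 0.948000)(1 − 0.660449) = 0.982343
Series ([0.982343] and signal conditioner): 0.982343 × 0.939000 = 0.922420
Parallel ([0.922420] and trip amplifier): 1 − (1 − 0.922420)(1 − 0.932000) = 0.9947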